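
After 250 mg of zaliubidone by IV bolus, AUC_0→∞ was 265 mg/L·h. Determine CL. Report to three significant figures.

CL = 0.943 L/h

CL = Dose_iv / AUC_0→∞
   = 250 / 265 = 0.943396 L/h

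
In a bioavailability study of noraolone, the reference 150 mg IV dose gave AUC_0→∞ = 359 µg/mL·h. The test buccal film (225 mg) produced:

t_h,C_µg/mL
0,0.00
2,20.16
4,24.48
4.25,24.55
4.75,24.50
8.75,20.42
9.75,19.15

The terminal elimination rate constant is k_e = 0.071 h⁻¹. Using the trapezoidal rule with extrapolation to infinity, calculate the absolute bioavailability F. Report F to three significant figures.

Trapezoidal AUC_0→9.75 (buccal film):
  [0→2]: (0.00+20.16)/2 × 2 = 20.16
  [2→4]: (20.16+24.48)/2 × 2 = 44.64
  [4→4.25]: (24.48+24.55)/2 × 0.25 = 6.12875
  [4.25→4.75]: (24.55+24.50)/2 × 0.5 = 12.2625
  [4.75→8.75]: (24.50+20.42)/2 × 4 = 89.84
  [8.75→9.75]: (20.42+19.15)/2 × 1 = 19.785
  Sum = 192.81625 µg/mL·h
Tail: C_last/k_e = 19.15/0.071 = 269.718
AUC_0→∞ (buccal film) = 192.81625 + 269.718 = 462.53425 µg/mL·h
F = (AUC_ev/D_ev)/(AUC_iv/D_iv) = (462.53425/225)/(359/150) = 2.05571/2.39333 = 0.8589

F = 0.859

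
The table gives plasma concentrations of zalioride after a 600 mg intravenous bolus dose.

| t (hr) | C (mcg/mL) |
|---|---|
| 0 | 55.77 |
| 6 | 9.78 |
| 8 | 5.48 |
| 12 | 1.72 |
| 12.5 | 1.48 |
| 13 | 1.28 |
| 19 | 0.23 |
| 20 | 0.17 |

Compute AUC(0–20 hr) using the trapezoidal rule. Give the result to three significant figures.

AUC = 233 mcg/mL·hr

Trapezoidal AUC_0→20:
  [0→6]: (55.77+9.78)/2 × 6 = 196.65
  [6→8]: (9.78+5.48)/2 × 2 = 15.26
  [8→12]: (5.48+1.72)/2 × 4 = 14.4
  [12→12.5]: (1.72+1.48)/2 × 0.5 = 0.8
  [12.5→13]: (1.48+1.28)/2 × 0.5 = 0.69
  [13→19]: (1.28+0.23)/2 × 6 = 4.53
  [19→20]: (0.23+0.17)/2 × 1 = 0.2
  Sum = 232.53 mcg/mL·hr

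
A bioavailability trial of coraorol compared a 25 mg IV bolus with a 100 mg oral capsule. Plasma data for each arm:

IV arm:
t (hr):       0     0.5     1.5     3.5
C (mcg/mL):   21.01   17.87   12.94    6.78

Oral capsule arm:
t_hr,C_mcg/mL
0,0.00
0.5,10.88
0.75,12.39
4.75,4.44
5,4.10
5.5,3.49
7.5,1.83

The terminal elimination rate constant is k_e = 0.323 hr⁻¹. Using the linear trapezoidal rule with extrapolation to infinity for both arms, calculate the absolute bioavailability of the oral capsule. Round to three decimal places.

F = 0.202

Trapezoidal AUC_0→3.5 (IV):
  [0→0.5]: (21.01+17.87)/2 × 0.5 = 9.72
  [0.5→1.5]: (17.87+12.94)/2 × 1 = 15.405
  [1.5→3.5]: (12.94+6.78)/2 × 2 = 19.72
  Sum = 44.845 mcg/mL·hr
IV tail: 6.78/0.323 = 20.991; AUC_iv,0→∞ = 44.845 + 20.991 = 65.836 mcg/mL·hr
Trapezoidal AUC_0→7.5 (oral capsule):
  [0→0.5]: (0.00+10.88)/2 × 0.5 = 2.72
  [0.5→0.75]: (10.88+12.39)/2 × 0.25 = 2.90875
  [0.75→4.75]: (12.39+4.44)/2 × 4 = 33.66
  [4.75→5]: (4.44+4.10)/2 × 0.25 = 1.0675
  [5→5.5]: (4.10+3.49)/2 × 0.5 = 1.8975
  [5.5→7.5]: (3.49+1.83)/2 × 2 = 5.32
  Sum = 47.57375 mcg/mL·hr
oral capsule tail: 1.83/0.323 = 5.666; AUC_ev,0→∞ = 47.57375 + 5.666 = 53.23975 mcg/mL·hr
F = (AUC_ev/D_ev)/(AUC_iv/D_iv) = (53.23975/100)/(65.836/25) = 0.5323975/2.63344 = 0.2022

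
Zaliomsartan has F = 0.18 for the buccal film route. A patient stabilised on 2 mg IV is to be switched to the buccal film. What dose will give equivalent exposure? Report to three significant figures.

For equal systemic exposure: F × D_ev = D_iv
D_ev = D_iv / F = 2 / 0.18 = 11.1111 mg

D_buccal = 11.1 mg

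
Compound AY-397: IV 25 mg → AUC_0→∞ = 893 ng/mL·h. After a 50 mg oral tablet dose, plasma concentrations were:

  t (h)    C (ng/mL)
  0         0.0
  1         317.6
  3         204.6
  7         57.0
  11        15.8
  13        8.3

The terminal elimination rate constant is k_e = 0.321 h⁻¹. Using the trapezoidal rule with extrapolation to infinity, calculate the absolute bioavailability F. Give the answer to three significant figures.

F = 0.784

Trapezoidal AUC_0→13 (oral tablet):
  [0→1]: (0.0+317.6)/2 × 1 = 158.8
  [1→3]: (317.6+204.6)/2 × 2 = 522.2
  [3→7]: (204.6+57.0)/2 × 4 = 523.2
  [7→11]: (57.0+15.8)/2 × 4 = 145.6
  [11→13]: (15.8+8.3)/2 × 2 = 24.1
  Sum = 1373.9 ng/mL·h
Tail: C_last/k_e = 8.3/0.321 = 25.857
AUC_0→∞ (oral tablet) = 1373.9 + 25.857 = 1399.757 ng/mL·h
F = (AUC_ev/D_ev)/(AUC_iv/D_iv) = (1399.757/50)/(893/25) = 27.99514/35.72 = 0.7837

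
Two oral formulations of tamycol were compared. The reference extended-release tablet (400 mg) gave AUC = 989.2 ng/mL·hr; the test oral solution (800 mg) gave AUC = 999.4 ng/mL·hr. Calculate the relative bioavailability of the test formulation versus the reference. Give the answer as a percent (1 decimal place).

F_rel = 50.5%

F_rel = (AUC_test/D_test) / (AUC_ref/D_ref)
      = (999.4/800) / (989.2/400)
      = 1.24925 / 2.473 = 0.5052 = 50.52%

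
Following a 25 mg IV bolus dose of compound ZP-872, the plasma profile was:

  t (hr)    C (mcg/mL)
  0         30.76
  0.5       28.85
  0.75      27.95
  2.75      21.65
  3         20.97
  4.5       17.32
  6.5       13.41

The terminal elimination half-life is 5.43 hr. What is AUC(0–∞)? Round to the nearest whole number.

Trapezoidal AUC_0→6.5:
  [0→0.5]: (30.76+28.85)/2 × 0.5 = 14.9025
  [0.5→0.75]: (28.85+27.95)/2 × 0.25 = 7.1
  [0.75→2.75]: (27.95+21.65)/2 × 2 = 49.6
  [2.75→3]: (21.65+20.97)/2 × 0.25 = 5.3275
  [3→4.5]: (20.97+17.32)/2 × 1.5 = 28.7175
  [4.5→6.5]: (17.32+13.41)/2 × 2 = 30.73
  Sum = 136.3775 mcg/mL·hr
k_e = ln2 / t½ = 0.693147 / 5.43 = 0.1277 hr^-1
Extrapolated tail: C_last / k_e = 13.41 / 0.1277 = 105.012
AUC_0→∞ = 136.3775 + 105.012 = 241.3895 mcg/mL·hr

AUC = 241 mcg/mL·hr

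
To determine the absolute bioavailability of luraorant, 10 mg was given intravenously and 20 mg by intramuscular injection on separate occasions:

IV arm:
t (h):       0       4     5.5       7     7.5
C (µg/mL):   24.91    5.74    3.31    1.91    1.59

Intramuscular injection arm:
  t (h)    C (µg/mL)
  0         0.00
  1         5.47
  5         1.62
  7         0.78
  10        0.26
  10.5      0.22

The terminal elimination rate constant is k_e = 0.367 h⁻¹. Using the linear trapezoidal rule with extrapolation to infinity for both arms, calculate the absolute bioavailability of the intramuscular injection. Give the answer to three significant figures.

Trapezoidal AUC_0→7.5 (IV):
  [0→4]: (24.91+5.74)/2 × 4 = 61.3
  [4→5.5]: (5.74+3.31)/2 × 1.5 = 6.7875
  [5.5→7]: (3.31+1.91)/2 × 1.5 = 3.915
  [7→7.5]: (1.91+1.59)/2 × 0.5 = 0.875
  Sum = 72.8775 µg/mL·h
IV tail: 1.59/0.367 = 4.332; AUC_iv,0→∞ = 72.8775 + 4.332 = 77.2095 µg/mL·h
Trapezoidal AUC_0→10.5 (intramuscular injection):
  [0→1]: (0.00+5.47)/2 × 1 = 2.735
  [1→5]: (5.47+1.62)/2 × 4 = 14.18
  [5→7]: (1.62+0.78)/2 × 2 = 2.4
  [7→10]: (0.78+0.26)/2 × 3 = 1.56
  [10→10.5]: (0.26+0.22)/2 × 0.5 = 0.12
  Sum = 20.995 µg/mL·h
intramuscular injection tail: 0.22/0.367 = 0.599; AUC_ev,0→∞ = 20.995 + 0.599 = 21.594 µg/mL·h
F = (AUC_ev/D_ev)/(AUC_iv/D_iv) = (21.594/20)/(77.2095/10) = 1.0797/7.72095 = 0.1398

F = 0.140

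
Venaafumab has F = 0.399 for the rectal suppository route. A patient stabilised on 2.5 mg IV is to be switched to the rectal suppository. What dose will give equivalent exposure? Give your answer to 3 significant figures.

For equal systemic exposure: F × D_ev = D_iv
D_ev = D_iv / F = 2.5 / 0.399 = 6.26566 mg

D_rectal = 6.27 mg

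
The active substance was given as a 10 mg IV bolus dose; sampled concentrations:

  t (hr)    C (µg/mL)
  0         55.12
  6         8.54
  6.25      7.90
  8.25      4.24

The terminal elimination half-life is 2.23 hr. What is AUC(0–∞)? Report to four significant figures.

AUC = 218.8 µg/mL·hr

Trapezoidal AUC_0→8.25:
  [0→6]: (55.12+8.54)/2 × 6 = 190.98
  [6→6.25]: (8.54+7.90)/2 × 0.25 = 2.055
  [6.25→8.25]: (7.90+4.24)/2 × 2 = 12.14
  Sum = 205.175 µg/mL·hr
k_e = ln2 / t½ = 0.693147 / 2.23 = 0.3108 hr^-1
Extrapolated tail: C_last / k_e = 4.24 / 0.3108 = 13.642
AUC_0→∞ = 205.175 + 13.642 = 218.817 µg/mL·hr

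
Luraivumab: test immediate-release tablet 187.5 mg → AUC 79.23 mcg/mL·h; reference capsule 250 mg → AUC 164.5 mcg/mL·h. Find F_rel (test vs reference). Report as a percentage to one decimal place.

F_rel = 64.2%

F_rel = (AUC_test/D_test) / (AUC_ref/D_ref)
      = (79.23/187.5) / (164.5/250)
      = 0.42256 / 0.658 = 0.6422 = 64.22%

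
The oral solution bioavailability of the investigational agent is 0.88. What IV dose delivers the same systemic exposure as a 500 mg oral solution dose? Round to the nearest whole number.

D_iv = 440 mg

Systemic exposure from an extravascular dose = F × D_ev, so the equivalent IV dose is F × D_ev.
D_iv = F × D_ev = 0.88 × 500 = 440 mg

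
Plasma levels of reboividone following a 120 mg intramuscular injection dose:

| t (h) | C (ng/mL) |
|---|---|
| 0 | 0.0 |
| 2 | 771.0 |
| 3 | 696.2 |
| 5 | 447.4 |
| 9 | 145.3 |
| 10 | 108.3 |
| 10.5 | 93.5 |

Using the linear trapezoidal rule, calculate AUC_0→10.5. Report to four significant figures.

AUC = 4011 ng/mL·h

Trapezoidal AUC_0→10.5:
  [0→2]: (0.0+771.0)/2 × 2 = 771.0
  [2→3]: (771.0+696.2)/2 × 1 = 733.6
  [3→5]: (696.2+447.4)/2 × 2 = 1143.6
  [5→9]: (447.4+145.3)/2 × 4 = 1185.4
  [9→10]: (145.3+108.3)/2 × 1 = 126.8
  [10→10.5]: (108.3+93.5)/2 × 0.5 = 50.45
  Sum = 4010.85 ng/mL·h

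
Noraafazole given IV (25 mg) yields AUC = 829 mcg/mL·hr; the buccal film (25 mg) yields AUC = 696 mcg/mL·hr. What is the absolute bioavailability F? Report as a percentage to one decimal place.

F = 84.0%

F = (AUC_ev / D_ev) / (AUC_iv / D_iv)
  = (696/25) / (829/25)
  = 27.84 / 33.16 = 0.8396
  = 83.96%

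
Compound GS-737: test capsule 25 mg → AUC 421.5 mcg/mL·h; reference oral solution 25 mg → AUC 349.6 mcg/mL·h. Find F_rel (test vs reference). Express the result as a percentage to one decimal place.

F_rel = 120.6%

F_rel = (AUC_test/D_test) / (AUC_ref/D_ref)
      = (421.5/25) / (349.6/25)
      = 16.86 / 13.984 = 1.2057 = 120.57%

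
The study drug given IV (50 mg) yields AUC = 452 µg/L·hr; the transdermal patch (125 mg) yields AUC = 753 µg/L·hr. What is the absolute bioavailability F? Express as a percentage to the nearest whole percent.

F = 67%

F = (AUC_ev / D_ev) / (AUC_iv / D_iv)
  = (753/125) / (452/50)
  = 6.024 / 9.04 = 0.6664
  = 66.64%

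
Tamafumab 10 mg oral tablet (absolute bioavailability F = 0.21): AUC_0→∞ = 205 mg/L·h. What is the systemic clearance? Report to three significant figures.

CL = 0.0102 L/h

CL = F × Dose / AUC_0→∞
   = 0.21 × 10 / 205 = 0.0102439 L/h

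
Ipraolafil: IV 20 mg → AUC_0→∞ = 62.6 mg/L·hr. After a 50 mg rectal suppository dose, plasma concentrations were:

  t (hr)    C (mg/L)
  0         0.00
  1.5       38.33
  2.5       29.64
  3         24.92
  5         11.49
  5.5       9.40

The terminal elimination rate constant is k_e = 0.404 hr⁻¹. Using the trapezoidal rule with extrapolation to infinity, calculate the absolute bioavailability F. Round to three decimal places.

Trapezoidal AUC_0→5.5 (rectal suppository):
  [0→1.5]: (0.00+38.33)/2 × 1.5 = 28.7475
  [1.5→2.5]: (38.33+29.64)/2 × 1 = 33.985
  [2.5→3]: (29.64+24.92)/2 × 0.5 = 13.64
  [3→5]: (24.92+11.49)/2 × 2 = 36.41
  [5→5.5]: (11.49+9.40)/2 × 0.5 = 5.2225
  Sum = 118.005 mg/L·hr
Tail: C_last/k_e = 9.40/0.404 = 23.267
AUC_0→∞ (rectal suppository) = 118.005 + 23.267 = 141.272 mg/L·hr
F = (AUC_ev/D_ev)/(AUC_iv/D_iv) = (141.272/50)/(62.6/20) = 2.82544/3.13 = 0.9027

F = 0.903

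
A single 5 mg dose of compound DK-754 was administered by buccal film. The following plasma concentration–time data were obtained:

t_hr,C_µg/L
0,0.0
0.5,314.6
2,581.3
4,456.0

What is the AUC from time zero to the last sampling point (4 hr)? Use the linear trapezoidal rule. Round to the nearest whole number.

AUC = 1788 µg/L·hr

Trapezoidal AUC_0→4:
  [0→0.5]: (0.0+314.6)/2 × 0.5 = 78.65
  [0.5→2]: (314.6+581.3)/2 × 1.5 = 671.925
  [2→4]: (581.3+456.0)/2 × 2 = 1037.3
  Sum = 1787.875 µg/L·hr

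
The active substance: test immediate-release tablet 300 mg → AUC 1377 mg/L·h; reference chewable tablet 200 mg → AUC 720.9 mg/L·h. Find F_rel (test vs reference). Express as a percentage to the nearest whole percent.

F_rel = 127%

F_rel = (AUC_test/D_test) / (AUC_ref/D_ref)
      = (1377/300) / (720.9/200)
      = 4.59 / 3.6045 = 1.2734 = 127.34%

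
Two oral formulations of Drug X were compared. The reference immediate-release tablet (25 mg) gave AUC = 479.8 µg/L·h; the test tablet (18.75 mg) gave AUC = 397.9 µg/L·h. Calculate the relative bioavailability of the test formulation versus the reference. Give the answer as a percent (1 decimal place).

F_rel = 110.6%

F_rel = (AUC_test/D_test) / (AUC_ref/D_ref)
      = (397.9/18.75) / (479.8/25)
      = 21.2213 / 19.192 = 1.1057 = 110.57%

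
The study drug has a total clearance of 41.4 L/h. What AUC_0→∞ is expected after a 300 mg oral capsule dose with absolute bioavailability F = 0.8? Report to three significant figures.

AUC_0→∞ = F × Dose / CL
        = 0.8 × 300 / 41.4 = 5.7971 mg/L·h

AUC = 5.80 mg/L·h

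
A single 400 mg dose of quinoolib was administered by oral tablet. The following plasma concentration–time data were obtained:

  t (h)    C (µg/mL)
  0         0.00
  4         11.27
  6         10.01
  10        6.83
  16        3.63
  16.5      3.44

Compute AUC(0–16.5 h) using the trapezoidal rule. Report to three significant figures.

Trapezoidal AUC_0→16.5:
  [0→4]: (0.00+11.27)/2 × 4 = 22.54
  [4→6]: (11.27+10.01)/2 × 2 = 21.28
  [6→10]: (10.01+6.83)/2 × 4 = 33.68
  [10→16]: (6.83+3.63)/2 × 6 = 31.38
  [16→16.5]: (3.63+3.44)/2 × 0.5 = 1.7675
  Sum = 110.6475 µg/mL·h

AUC = 111 µg/mL·h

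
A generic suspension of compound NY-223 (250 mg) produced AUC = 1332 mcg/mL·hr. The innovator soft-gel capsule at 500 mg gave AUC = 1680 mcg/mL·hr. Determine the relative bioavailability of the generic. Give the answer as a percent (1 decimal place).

F_rel = 158.6%

F_rel = (AUC_test/D_test) / (AUC_ref/D_ref)
      = (1332/250) / (1680/500)
      = 5.328 / 3.36 = 1.5857 = 158.57%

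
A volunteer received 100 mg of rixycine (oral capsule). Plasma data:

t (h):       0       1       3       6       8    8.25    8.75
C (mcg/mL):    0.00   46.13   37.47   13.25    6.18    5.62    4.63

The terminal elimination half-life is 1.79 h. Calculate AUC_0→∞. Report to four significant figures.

AUC = 218.2 mcg/mL·h

Trapezoidal AUC_0→8.75:
  [0→1]: (0.00+46.13)/2 × 1 = 23.065
  [1→3]: (46.13+37.47)/2 × 2 = 83.6
  [3→6]: (37.47+13.25)/2 × 3 = 76.08
  [6→8]: (13.25+6.18)/2 × 2 = 19.43
  [8→8.25]: (6.18+5.62)/2 × 0.25 = 1.475
  [8.25→8.75]: (5.62+4.63)/2 × 0.5 = 2.5625
  Sum = 206.2125 mcg/mL·h
k_e = ln2 / t½ = 0.693147 / 1.79 = 0.3872 h^-1
Extrapolated tail: C_last / k_e = 4.63 / 0.3872 = 11.958
AUC_0→∞ = 206.2125 + 11.958 = 218.1705 mcg/mL·h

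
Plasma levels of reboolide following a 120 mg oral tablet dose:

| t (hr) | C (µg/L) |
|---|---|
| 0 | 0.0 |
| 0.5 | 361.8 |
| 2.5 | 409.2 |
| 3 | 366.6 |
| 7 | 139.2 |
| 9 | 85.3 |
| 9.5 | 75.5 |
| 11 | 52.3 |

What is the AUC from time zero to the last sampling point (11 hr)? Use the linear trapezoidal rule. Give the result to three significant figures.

Trapezoidal AUC_0→11:
  [0→0.5]: (0.0+361.8)/2 × 0.5 = 90.45
  [0.5→2.5]: (361.8+409.2)/2 × 2 = 771.0
  [2.5→3]: (409.2+366.6)/2 × 0.5 = 193.95
  [3→7]: (366.6+139.2)/2 × 4 = 1011.6
  [7→9]: (139.2+85.3)/2 × 2 = 224.5
  [9→9.5]: (85.3+75.5)/2 × 0.5 = 40.2
  [9.5→11]: (75.5+52.3)/2 × 1.5 = 95.85
  Sum = 2427.55 µg/L·hr

AUC = 2430 µg/L·hr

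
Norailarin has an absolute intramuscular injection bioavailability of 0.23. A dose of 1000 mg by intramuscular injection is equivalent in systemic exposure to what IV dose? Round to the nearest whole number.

D_iv = 230 mg

Systemic exposure from an extravascular dose = F × D_ev, so the equivalent IV dose is F × D_ev.
D_iv = F × D_ev = 0.23 × 1000 = 230 mg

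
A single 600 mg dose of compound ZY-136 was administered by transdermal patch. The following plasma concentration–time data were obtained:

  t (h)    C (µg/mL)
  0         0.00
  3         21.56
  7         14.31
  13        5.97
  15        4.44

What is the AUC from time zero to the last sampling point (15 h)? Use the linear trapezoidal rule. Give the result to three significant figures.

Trapezoidal AUC_0→15:
  [0→3]: (0.00+21.56)/2 × 3 = 32.34
  [3→7]: (21.56+14.31)/2 × 4 = 71.74
  [7→13]: (14.31+5.97)/2 × 6 = 60.84
  [13→15]: (5.97+4.44)/2 × 2 = 10.41
  Sum = 175.33 µg/mL·h

AUC = 175 µg/mL·h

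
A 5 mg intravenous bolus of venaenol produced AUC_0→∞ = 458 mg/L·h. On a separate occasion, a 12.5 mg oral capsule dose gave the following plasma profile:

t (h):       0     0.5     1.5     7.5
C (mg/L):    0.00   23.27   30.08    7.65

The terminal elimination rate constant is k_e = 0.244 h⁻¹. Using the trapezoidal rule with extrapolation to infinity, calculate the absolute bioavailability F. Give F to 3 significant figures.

Trapezoidal AUC_0→7.5 (oral capsule):
  [0→0.5]: (0.00+23.27)/2 × 0.5 = 5.8175
  [0.5→1.5]: (23.27+30.08)/2 × 1 = 26.675
  [1.5→7.5]: (30.08+7.65)/2 × 6 = 113.19
  Sum = 145.6825 mg/L·h
Tail: C_last/k_e = 7.65/0.244 = 31.352
AUC_0→∞ (oral capsule) = 145.6825 + 31.352 = 177.0345 mg/L·h
F = (AUC_ev/D_ev)/(AUC_iv/D_iv) = (177.0345/12.5)/(458/5) = 14.16276/91.6 = 0.1546

F = 0.155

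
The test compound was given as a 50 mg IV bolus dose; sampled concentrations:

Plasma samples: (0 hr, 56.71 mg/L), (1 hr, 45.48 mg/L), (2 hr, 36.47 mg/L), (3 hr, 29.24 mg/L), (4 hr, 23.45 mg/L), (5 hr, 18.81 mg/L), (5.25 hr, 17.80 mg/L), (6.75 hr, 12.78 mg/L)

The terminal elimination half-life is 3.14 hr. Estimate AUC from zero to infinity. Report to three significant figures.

Trapezoidal AUC_0→6.75:
  [0→1]: (56.71+45.48)/2 × 1 = 51.095
  [1→2]: (45.48+36.47)/2 × 1 = 40.975
  [2→3]: (36.47+29.24)/2 × 1 = 32.855
  [3→4]: (29.24+23.45)/2 × 1 = 26.345
  [4→5]: (23.45+18.81)/2 × 1 = 21.13
  [5→5.25]: (18.81+17.80)/2 × 0.25 = 4.57625
  [5.25→6.75]: (17.80+12.78)/2 × 1.5 = 22.935
  Sum = 199.91125 mg/L·hr
k_e = ln2 / t½ = 0.693147 / 3.14 = 0.2207 hr^-1
Extrapolated tail: C_last / k_e = 12.78 / 0.2207 = 57.907
AUC_0→∞ = 199.91125 + 57.907 = 257.81825 mg/L·hr

AUC = 258 mg/L·hr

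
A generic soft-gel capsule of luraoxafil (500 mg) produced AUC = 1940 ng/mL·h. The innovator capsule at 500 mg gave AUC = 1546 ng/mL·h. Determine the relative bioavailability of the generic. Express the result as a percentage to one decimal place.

F_rel = 125.5%

F_rel = (AUC_test/D_test) / (AUC_ref/D_ref)
      = (1940/500) / (1546/500)
      = 3.88 / 3.092 = 1.2549 = 125.49%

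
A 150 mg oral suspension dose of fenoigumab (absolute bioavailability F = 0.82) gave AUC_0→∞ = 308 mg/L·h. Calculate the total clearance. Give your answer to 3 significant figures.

CL = F × Dose / AUC_0→∞
   = 0.82 × 150 / 308 = 0.399351 L/h

CL = 0.399 L/h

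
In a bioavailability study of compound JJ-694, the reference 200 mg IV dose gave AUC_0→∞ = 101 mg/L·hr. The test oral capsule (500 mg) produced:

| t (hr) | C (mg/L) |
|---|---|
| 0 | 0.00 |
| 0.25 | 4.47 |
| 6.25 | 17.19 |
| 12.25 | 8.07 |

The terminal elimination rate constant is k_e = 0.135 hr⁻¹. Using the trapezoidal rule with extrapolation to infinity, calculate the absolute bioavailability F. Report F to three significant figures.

F = 0.796

Trapezoidal AUC_0→12.25 (oral capsule):
  [0→0.25]: (0.00+4.47)/2 × 0.25 = 0.55875
  [0.25→6.25]: (4.47+17.19)/2 × 6 = 64.98
  [6.25→12.25]: (17.19+8.07)/2 × 6 = 75.78
  Sum = 141.31875 mg/L·hr
Tail: C_last/k_e = 8.07/0.135 = 59.778
AUC_0→∞ (oral capsule) = 141.31875 + 59.778 = 201.09675 mg/L·hr
F = (AUC_ev/D_ev)/(AUC_iv/D_iv) = (201.09675/500)/(101/200) = 0.4021935/0.505 = 0.7964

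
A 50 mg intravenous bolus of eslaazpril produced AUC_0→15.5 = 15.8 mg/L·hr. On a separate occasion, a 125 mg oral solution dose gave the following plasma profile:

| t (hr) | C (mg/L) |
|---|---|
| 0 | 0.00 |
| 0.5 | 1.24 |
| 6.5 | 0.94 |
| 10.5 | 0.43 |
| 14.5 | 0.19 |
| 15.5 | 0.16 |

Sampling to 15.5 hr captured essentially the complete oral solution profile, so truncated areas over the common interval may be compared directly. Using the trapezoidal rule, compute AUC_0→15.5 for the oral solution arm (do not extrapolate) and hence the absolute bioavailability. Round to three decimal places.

Trapezoidal AUC_0→15.5 (oral solution):
  [0→0.5]: (0.00+1.24)/2 × 0.5 = 0.31
  [0.5→6.5]: (1.24+0.94)/2 × 6 = 6.54
  [6.5→10.5]: (0.94+0.43)/2 × 4 = 2.74
  [10.5→14.5]: (0.43+0.19)/2 × 4 = 1.24
  [14.5→15.5]: (0.19+0.16)/2 × 1 = 0.175
  Sum = 11.005 mg/L·hr
F = (AUC_ev/D_ev)/(AUC_iv/D_iv) = (11.005/125)/(15.8/50) = 0.08804/0.316 = 0.2786

F = 0.279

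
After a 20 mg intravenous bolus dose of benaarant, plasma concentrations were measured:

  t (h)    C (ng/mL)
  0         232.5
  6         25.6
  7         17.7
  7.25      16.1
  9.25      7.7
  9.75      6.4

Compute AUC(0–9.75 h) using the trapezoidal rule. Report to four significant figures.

AUC = 827.5 ng/mL·h

Trapezoidal AUC_0→9.75:
  [0→6]: (232.5+25.6)/2 × 6 = 774.3
  [6→7]: (25.6+17.7)/2 × 1 = 21.65
  [7→7.25]: (17.7+16.1)/2 × 0.25 = 4.225
  [7.25→9.25]: (16.1+7.7)/2 × 2 = 23.8
  [9.25→9.75]: (7.7+6.4)/2 × 0.5 = 3.525
  Sum = 827.5 ng/mL·h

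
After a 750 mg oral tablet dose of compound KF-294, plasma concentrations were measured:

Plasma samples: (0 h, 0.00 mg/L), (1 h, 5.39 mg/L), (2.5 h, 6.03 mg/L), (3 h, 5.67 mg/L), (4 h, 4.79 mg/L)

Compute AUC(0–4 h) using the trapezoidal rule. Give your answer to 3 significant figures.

AUC = 19.4 mg/L·h

Trapezoidal AUC_0→4:
  [0→1]: (0.00+5.39)/2 × 1 = 2.695
  [1→2.5]: (5.39+6.03)/2 × 1.5 = 8.565
  [2.5→3]: (6.03+5.67)/2 × 0.5 = 2.925
  [3→4]: (5.67+4.79)/2 × 1 = 5.23
  Sum = 19.415 mg/L·h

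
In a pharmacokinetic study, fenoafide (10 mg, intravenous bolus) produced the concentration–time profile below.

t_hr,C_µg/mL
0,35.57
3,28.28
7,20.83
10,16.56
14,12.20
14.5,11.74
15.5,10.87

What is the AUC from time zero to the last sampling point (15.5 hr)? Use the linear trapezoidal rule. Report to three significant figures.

Trapezoidal AUC_0→15.5:
  [0→3]: (35.57+28.28)/2 × 3 = 95.775
  [3→7]: (28.28+20.83)/2 × 4 = 98.22
  [7→10]: (20.83+16.56)/2 × 3 = 56.085
  [10→14]: (16.56+12.20)/2 × 4 = 57.52
  [14→14.5]: (12.20+11.74)/2 × 0.5 = 5.985
  [14.5→15.5]: (11.74+10.87)/2 × 1 = 11.305
  Sum = 324.89 µg/mL·hr

AUC = 325 µg/mL·hr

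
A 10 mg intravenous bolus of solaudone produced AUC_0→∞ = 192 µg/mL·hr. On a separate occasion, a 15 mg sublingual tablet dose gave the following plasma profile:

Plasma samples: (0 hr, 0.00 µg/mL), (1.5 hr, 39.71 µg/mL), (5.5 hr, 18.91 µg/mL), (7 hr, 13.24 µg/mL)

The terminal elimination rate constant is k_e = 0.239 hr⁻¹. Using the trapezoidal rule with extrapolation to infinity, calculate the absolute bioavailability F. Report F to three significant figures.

Trapezoidal AUC_0→7 (sublingual tablet):
  [0→1.5]: (0.00+39.71)/2 × 1.5 = 29.7825
  [1.5→5.5]: (39.71+18.91)/2 × 4 = 117.24
  [5.5→7]: (18.91+13.24)/2 × 1.5 = 24.1125
  Sum = 171.135 µg/mL·hr
Tail: C_last/k_e = 13.24/0.239 = 55.397
AUC_0→∞ (sublingual tablet) = 171.135 + 55.397 = 226.532 µg/mL·hr
F = (AUC_ev/D_ev)/(AUC_iv/D_iv) = (226.532/15)/(192/10) = 15.1021/19.2 = 0.7866

F = 0.787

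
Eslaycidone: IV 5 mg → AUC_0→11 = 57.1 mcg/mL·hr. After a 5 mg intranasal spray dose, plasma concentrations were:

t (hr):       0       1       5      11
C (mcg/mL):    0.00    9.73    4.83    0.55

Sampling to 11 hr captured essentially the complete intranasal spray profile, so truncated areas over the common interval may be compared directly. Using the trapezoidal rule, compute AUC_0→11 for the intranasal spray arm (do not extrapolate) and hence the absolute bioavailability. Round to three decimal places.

Trapezoidal AUC_0→11 (intranasal spray):
  [0→1]: (0.00+9.73)/2 × 1 = 4.865
  [1→5]: (9.73+4.83)/2 × 4 = 29.12
  [5→11]: (4.83+0.55)/2 × 6 = 16.14
  Sum = 50.125 mcg/mL·hr
F = (AUC_ev/D_ev)/(AUC_iv/D_iv) = (50.125/5)/(57.1/5) = 10.025/11.42 = 0.8778

F = 0.878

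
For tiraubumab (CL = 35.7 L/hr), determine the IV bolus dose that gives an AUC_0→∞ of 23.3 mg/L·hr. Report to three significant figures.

Dose_iv = CL × AUC_0→∞
     = 35.7 × 23.3 = 831.81 mg

Dose = 832 mg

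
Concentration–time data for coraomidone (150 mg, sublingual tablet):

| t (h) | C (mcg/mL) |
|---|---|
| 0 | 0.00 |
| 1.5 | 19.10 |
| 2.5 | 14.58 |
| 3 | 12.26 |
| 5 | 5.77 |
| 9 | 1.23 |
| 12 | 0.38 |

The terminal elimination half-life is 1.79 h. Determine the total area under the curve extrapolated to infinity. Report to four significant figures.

Trapezoidal AUC_0→12:
  [0→1.5]: (0.00+19.10)/2 × 1.5 = 14.325
  [1.5→2.5]: (19.10+14.58)/2 × 1 = 16.84
  [2.5→3]: (14.58+12.26)/2 × 0.5 = 6.71
  [3→5]: (12.26+5.77)/2 × 2 = 18.03
  [5→9]: (5.77+1.23)/2 × 4 = 14.0
  [9→12]: (1.23+0.38)/2 × 3 = 2.415
  Sum = 72.32 mcg/mL·h
k_e = ln2 / t½ = 0.693147 / 1.79 = 0.3872 h^-1
Extrapolated tail: C_last / k_e = 0.38 / 0.3872 = 0.981
AUC_0→∞ = 72.32 + 0.981 = 73.301 mcg/mL·h

AUC = 73.30 mcg/mL·h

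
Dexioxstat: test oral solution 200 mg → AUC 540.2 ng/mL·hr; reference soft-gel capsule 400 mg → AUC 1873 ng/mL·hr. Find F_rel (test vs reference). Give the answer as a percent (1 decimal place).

F_rel = 57.7%

F_rel = (AUC_test/D_test) / (AUC_ref/D_ref)
      = (540.2/200) / (1873/400)
      = 2.701 / 4.6825 = 0.5768 = 57.68%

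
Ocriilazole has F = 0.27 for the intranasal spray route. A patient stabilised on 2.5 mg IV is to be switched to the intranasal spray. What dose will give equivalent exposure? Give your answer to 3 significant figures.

D_intranasal = 9.26 mg

For equal systemic exposure: F × D_ev = D_iv
D_ev = D_iv / F = 2.5 / 0.27 = 9.25926 mg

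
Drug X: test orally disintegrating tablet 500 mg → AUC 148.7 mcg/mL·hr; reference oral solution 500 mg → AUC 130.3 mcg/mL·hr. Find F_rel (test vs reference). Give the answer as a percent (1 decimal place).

F_rel = (AUC_test/D_test) / (AUC_ref/D_ref)
      = (148.7/500) / (130.3/500)
      = 0.2974 / 0.2606 = 1.1412 = 114.12%

F_rel = 114.1%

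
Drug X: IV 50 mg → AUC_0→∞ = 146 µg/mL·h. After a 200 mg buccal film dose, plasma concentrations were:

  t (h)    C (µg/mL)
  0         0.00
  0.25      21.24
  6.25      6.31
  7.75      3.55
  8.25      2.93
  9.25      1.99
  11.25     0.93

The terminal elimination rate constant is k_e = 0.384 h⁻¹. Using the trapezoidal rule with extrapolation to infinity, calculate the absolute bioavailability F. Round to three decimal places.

F = 0.175

Trapezoidal AUC_0→11.25 (buccal film):
  [0→0.25]: (0.00+21.24)/2 × 0.25 = 2.655
  [0.25→6.25]: (21.24+6.31)/2 × 6 = 82.65
  [6.25→7.75]: (6.31+3.55)/2 × 1.5 = 7.395
  [7.75→8.25]: (3.55+2.93)/2 × 0.5 = 1.62
  [8.25→9.25]: (2.93+1.99)/2 × 1 = 2.46
  [9.25→11.25]: (1.99+0.93)/2 × 2 = 2.92
  Sum = 99.7 µg/mL·h
Tail: C_last/k_e = 0.93/0.384 = 2.422
AUC_0→∞ (buccal film) = 99.7 + 2.422 = 102.122 µg/mL·h
F = (AUC_ev/D_ev)/(AUC_iv/D_iv) = (102.122/200)/(146/50) = 0.51061/2.92 = 0.1749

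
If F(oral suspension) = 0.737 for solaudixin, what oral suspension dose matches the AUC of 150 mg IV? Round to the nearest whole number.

D_oral = 204 mg

For equal systemic exposure: F × D_ev = D_iv
D_ev = D_iv / F = 150 / 0.737 = 203.528 mg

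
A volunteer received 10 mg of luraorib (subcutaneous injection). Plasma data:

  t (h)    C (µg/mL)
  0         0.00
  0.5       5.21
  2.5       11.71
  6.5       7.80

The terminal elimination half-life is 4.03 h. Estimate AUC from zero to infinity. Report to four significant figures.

Trapezoidal AUC_0→6.5:
  [0→0.5]: (0.00+5.21)/2 × 0.5 = 1.3025
  [0.5→2.5]: (5.21+11.71)/2 × 2 = 16.92
  [2.5→6.5]: (11.71+7.80)/2 × 4 = 39.02
  Sum = 57.2425 µg/mL·h
k_e = ln2 / t½ = 0.693147 / 4.03 = 0.1720 h^-1
Extrapolated tail: C_last / k_e = 7.80 / 0.172 = 45.349
AUC_0→∞ = 57.2425 + 45.349 = 102.5915 µg/mL·h

AUC = 102.6 µg/mL·h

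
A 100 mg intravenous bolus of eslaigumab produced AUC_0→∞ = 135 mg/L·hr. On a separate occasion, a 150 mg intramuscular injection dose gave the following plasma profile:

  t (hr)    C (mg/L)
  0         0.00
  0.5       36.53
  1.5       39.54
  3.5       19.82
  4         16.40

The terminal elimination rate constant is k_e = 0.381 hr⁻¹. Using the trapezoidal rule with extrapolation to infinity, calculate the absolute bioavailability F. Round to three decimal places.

Trapezoidal AUC_0→4 (intramuscular injection):
  [0→0.5]: (0.00+36.53)/2 × 0.5 = 9.1325
  [0.5→1.5]: (36.53+39.54)/2 × 1 = 38.035
  [1.5→3.5]: (39.54+19.82)/2 × 2 = 59.36
  [3.5→4]: (19.82+16.40)/2 × 0.5 = 9.055
  Sum = 115.5825 mg/L·hr
Tail: C_last/k_e = 16.40/0.381 = 43.045
AUC_0→∞ (intramuscular injection) = 115.5825 + 43.045 = 158.6275 mg/L·hr
F = (AUC_ev/D_ev)/(AUC_iv/D_iv) = (158.6275/150)/(135/100) = 1.05752/1.35 = 0.7833

F = 0.783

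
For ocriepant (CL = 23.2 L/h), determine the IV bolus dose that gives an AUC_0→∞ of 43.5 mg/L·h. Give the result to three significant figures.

Dose_iv = CL × AUC_0→∞
     = 23.2 × 43.5 = 1009.2 mg

Dose = 1010 mg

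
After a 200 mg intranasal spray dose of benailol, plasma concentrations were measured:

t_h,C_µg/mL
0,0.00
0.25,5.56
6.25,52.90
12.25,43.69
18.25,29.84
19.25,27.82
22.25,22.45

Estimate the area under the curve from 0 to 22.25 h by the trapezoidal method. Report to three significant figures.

Trapezoidal AUC_0→22.25:
  [0→0.25]: (0.00+5.56)/2 × 0.25 = 0.695
  [0.25→6.25]: (5.56+52.90)/2 × 6 = 175.38
  [6.25→12.25]: (52.90+43.69)/2 × 6 = 289.77
  [12.25→18.25]: (43.69+29.84)/2 × 6 = 220.59
  [18.25→19.25]: (29.84+27.82)/2 × 1 = 28.83
  [19.25→22.25]: (27.82+22.45)/2 × 3 = 75.405
  Sum = 790.67 µg/mL·h

AUC = 791 µg/mL·h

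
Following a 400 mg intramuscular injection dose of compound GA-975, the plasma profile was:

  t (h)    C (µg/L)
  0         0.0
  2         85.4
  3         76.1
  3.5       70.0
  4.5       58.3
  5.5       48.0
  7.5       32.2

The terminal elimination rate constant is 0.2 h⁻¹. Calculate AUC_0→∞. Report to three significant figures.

AUC = 561 µg/L·h

Trapezoidal AUC_0→7.5:
  [0→2]: (0.0+85.4)/2 × 2 = 85.4
  [2→3]: (85.4+76.1)/2 × 1 = 80.75
  [3→3.5]: (76.1+70.0)/2 × 0.5 = 36.525
  [3.5→4.5]: (70.0+58.3)/2 × 1 = 64.15
  [4.5→5.5]: (58.3+48.0)/2 × 1 = 53.15
  [5.5→7.5]: (48.0+32.2)/2 × 2 = 80.2
  Sum = 400.175 µg/L·h
Extrapolated tail: C_last / k_e = 32.2 / 0.2 = 161.000
AUC_0→∞ = 400.175 + 161.000 = 561.175 µg/L·h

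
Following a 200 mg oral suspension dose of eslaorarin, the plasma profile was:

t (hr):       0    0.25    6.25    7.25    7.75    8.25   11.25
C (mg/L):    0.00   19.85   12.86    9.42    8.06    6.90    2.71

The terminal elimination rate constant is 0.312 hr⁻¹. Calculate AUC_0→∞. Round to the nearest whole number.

AUC = 143 mg/L·hr

Trapezoidal AUC_0→11.25:
  [0→0.25]: (0.00+19.85)/2 × 0.25 = 2.48125
  [0.25→6.25]: (19.85+12.86)/2 × 6 = 98.13
  [6.25→7.25]: (12.86+9.42)/2 × 1 = 11.14
  [7.25→7.75]: (9.42+8.06)/2 × 0.5 = 4.37
  [7.75→8.25]: (8.06+6.90)/2 × 0.5 = 3.74
  [8.25→11.25]: (6.90+2.71)/2 × 3 = 14.415
  Sum = 134.27625 mg/L·hr
Extrapolated tail: C_last / k_e = 2.71 / 0.312 = 8.686
AUC_0→∞ = 134.27625 + 8.686 = 142.96225 mg/L·hr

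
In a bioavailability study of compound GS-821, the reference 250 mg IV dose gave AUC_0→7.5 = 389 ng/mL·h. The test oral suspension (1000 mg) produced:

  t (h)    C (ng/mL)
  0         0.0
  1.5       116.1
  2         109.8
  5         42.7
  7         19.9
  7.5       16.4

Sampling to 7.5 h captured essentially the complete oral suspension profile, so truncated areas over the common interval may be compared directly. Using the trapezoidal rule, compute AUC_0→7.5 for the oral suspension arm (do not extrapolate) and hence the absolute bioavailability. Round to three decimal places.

F = 0.285

Trapezoidal AUC_0→7.5 (oral suspension):
  [0→1.5]: (0.0+116.1)/2 × 1.5 = 87.075
  [1.5→2]: (116.1+109.8)/2 × 0.5 = 56.475
  [2→5]: (109.8+42.7)/2 × 3 = 228.75
  [5→7]: (42.7+19.9)/2 × 2 = 62.6
  [7→7.5]: (19.9+16.4)/2 × 0.5 = 9.075
  Sum = 443.975 ng/mL·h
F = (AUC_ev/D_ev)/(AUC_iv/D_iv) = (443.975/1000)/(389/250) = 0.443975/1.556 = 0.2853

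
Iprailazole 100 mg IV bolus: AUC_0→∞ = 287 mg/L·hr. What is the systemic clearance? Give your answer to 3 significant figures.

CL = Dose_iv / AUC_0→∞
   = 100 / 287 = 0.348432 L/hr

CL = 0.348 L/hr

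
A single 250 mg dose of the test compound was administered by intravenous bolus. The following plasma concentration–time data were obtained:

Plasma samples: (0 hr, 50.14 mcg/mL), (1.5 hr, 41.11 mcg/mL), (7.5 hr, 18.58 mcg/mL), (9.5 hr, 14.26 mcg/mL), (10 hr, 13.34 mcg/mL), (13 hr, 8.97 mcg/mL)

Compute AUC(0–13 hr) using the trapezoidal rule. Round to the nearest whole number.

AUC = 321 mcg/mL·hr

Trapezoidal AUC_0→13:
  [0→1.5]: (50.14+41.11)/2 × 1.5 = 68.4375
  [1.5→7.5]: (41.11+18.58)/2 × 6 = 179.07
  [7.5→9.5]: (18.58+14.26)/2 × 2 = 32.84
  [9.5→10]: (14.26+13.34)/2 × 0.5 = 6.9
  [10→13]: (13.34+8.97)/2 × 3 = 33.465
  Sum = 320.7125 mcg/mL·hr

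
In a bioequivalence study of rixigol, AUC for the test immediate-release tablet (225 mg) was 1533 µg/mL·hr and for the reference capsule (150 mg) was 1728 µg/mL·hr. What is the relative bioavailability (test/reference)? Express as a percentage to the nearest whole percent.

F_rel = (AUC_test/D_test) / (AUC_ref/D_ref)
      = (1533/225) / (1728/150)
      = 6.81333 / 11.52 = 0.5914 = 59.14%

F_rel = 59%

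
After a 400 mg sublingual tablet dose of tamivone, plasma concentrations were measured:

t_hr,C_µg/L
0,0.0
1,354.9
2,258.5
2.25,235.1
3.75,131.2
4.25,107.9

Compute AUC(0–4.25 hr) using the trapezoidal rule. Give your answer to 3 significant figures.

AUC = 880 µg/L·hr

Trapezoidal AUC_0→4.25:
  [0→1]: (0.0+354.9)/2 × 1 = 177.45
  [1→2]: (354.9+258.5)/2 × 1 = 306.7
  [2→2.25]: (258.5+235.1)/2 × 0.25 = 61.7
  [2.25→3.75]: (235.1+131.2)/2 × 1.5 = 274.725
  [3.75→4.25]: (131.2+107.9)/2 × 0.5 = 59.775
  Sum = 880.35 µg/L·hr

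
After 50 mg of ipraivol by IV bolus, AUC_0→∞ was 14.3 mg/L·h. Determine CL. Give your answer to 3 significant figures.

CL = 3.50 L/h

CL = Dose_iv / AUC_0→∞
   = 50 / 14.3 = 3.4965 L/h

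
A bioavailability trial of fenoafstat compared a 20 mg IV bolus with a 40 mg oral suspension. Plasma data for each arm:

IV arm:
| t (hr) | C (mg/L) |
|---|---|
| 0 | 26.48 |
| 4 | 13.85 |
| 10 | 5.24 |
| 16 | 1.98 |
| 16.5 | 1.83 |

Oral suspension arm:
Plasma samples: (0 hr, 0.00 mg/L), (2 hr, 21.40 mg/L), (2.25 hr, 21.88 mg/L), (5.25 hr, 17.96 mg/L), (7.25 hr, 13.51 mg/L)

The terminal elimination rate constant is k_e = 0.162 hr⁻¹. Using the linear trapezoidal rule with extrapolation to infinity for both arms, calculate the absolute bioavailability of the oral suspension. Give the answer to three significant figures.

Trapezoidal AUC_0→16.5 (IV):
  [0→4]: (26.48+13.85)/2 × 4 = 80.66
  [4→10]: (13.85+5.24)/2 × 6 = 57.27
  [10→16]: (5.24+1.98)/2 × 6 = 21.66
  [16→16.5]: (1.98+1.83)/2 × 0.5 = 0.9525
  Sum = 160.5425 mg/L·hr
IV tail: 1.83/0.162 = 11.296; AUC_iv,0→∞ = 160.5425 + 11.296 = 171.8385 mg/L·hr
Trapezoidal AUC_0→7.25 (oral suspension):
  [0→2]: (0.00+21.40)/2 × 2 = 21.4
  [2→2.25]: (21.40+21.88)/2 × 0.25 = 5.41
  [2.25→5.25]: (21.88+17.96)/2 × 3 = 59.76
  [5.25→7.25]: (17.96+13.51)/2 × 2 = 31.47
  Sum = 118.04 mg/L·hr
oral suspension tail: 13.51/0.162 = 83.395; AUC_ev,0→∞ = 118.04 + 83.395 = 201.435 mg/L·hr
F = (AUC_ev/D_ev)/(AUC_iv/D_iv) = (201.435/40)/(171.8385/20) = 5.035875/8.591925 = 0.5861

F = 0.586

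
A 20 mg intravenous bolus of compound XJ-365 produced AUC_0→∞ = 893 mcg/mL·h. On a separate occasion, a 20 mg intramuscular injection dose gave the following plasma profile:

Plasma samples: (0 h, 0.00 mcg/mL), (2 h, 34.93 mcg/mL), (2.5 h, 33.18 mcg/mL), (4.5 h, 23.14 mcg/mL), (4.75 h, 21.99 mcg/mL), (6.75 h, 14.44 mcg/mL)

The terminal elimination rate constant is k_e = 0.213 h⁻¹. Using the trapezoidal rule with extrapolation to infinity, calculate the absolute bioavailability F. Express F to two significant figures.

Trapezoidal AUC_0→6.75 (intramuscular injection):
  [0→2]: (0.00+34.93)/2 × 2 = 34.93
  [2→2.5]: (34.93+33.18)/2 × 0.5 = 17.0275
  [2.5→4.5]: (33.18+23.14)/2 × 2 = 56.32
  [4.5→4.75]: (23.14+21.99)/2 × 0.25 = 5.64125
  [4.75→6.75]: (21.99+14.44)/2 × 2 = 36.43
  Sum = 150.34875 mcg/mL·h
Tail: C_last/k_e = 14.44/0.213 = 67.793
AUC_0→∞ (intramuscular injection) = 150.34875 + 67.793 = 218.14175 mcg/mL·h
F = (AUC_ev/D_ev)/(AUC_iv/D_iv) = (218.14175/20)/(893/20) = 10.9071/44.65 = 0.2443

F = 0.24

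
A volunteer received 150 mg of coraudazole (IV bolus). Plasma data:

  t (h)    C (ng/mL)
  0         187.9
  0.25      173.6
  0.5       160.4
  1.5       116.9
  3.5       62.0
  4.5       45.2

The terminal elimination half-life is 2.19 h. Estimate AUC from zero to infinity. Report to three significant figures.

AUC = 601 ng/mL·h

Trapezoidal AUC_0→4.5:
  [0→0.25]: (187.9+173.6)/2 × 0.25 = 45.1875
  [0.25→0.5]: (173.6+160.4)/2 × 0.25 = 41.75
  [0.5→1.5]: (160.4+116.9)/2 × 1 = 138.65
  [1.5→3.5]: (116.9+62.0)/2 × 2 = 178.9
  [3.5→4.5]: (62.0+45.2)/2 × 1 = 53.6
  Sum = 458.0875 ng/mL·h
k_e = ln2 / t½ = 0.693147 / 2.19 = 0.3165 h^-1
Extrapolated tail: C_last / k_e = 45.2 / 0.3165 = 142.812
AUC_0→∞ = 458.0875 + 142.812 = 600.8995 ng/mL·h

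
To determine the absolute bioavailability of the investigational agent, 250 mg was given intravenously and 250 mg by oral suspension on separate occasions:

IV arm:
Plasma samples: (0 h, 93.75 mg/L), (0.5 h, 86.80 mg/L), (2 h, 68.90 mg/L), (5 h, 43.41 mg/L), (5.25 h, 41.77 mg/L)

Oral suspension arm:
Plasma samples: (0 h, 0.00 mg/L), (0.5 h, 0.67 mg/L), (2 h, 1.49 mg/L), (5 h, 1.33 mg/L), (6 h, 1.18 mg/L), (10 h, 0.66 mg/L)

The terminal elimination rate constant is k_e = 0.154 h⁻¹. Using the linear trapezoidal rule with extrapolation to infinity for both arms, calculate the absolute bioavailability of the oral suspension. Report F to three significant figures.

F = 0.0249

Trapezoidal AUC_0→5.25 (IV):
  [0→0.5]: (93.75+86.80)/2 × 0.5 = 45.1375
  [0.5→2]: (86.80+68.90)/2 × 1.5 = 116.775
  [2→5]: (68.90+43.41)/2 × 3 = 168.465
  [5→5.25]: (43.41+41.77)/2 × 0.25 = 10.6475
  Sum = 341.025 mg/L·h
IV tail: 41.77/0.154 = 271.234; AUC_iv,0→∞ = 341.025 + 271.234 = 612.259 mg/L·h
Trapezoidal AUC_0→10 (oral suspension):
  [0→0.5]: (0.00+0.67)/2 × 0.5 = 0.1675
  [0.5→2]: (0.67+1.49)/2 × 1.5 = 1.62
  [2→5]: (1.49+1.33)/2 × 3 = 4.23
  [5→6]: (1.33+1.18)/2 × 1 = 1.255
  [6→10]: (1.18+0.66)/2 × 4 = 3.68
  Sum = 10.9525 mg/L·h
oral suspension tail: 0.66/0.154 = 4.286; AUC_ev,0→∞ = 10.9525 + 4.286 = 15.2385 mg/L·h
F = (AUC_ev/D_ev)/(AUC_iv/D_iv) = (15.2385/250)/(612.259/250) = 0.060954/2.449036 = 0.0249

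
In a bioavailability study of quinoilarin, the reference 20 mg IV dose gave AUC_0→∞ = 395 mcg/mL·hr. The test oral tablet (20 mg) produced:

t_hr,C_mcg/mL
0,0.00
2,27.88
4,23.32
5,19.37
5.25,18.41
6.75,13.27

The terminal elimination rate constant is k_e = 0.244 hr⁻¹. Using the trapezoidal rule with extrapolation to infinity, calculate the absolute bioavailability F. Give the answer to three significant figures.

F = 0.464

Trapezoidal AUC_0→6.75 (oral tablet):
  [0→2]: (0.00+27.88)/2 × 2 = 27.88
  [2→4]: (27.88+23.32)/2 × 2 = 51.2
  [4→5]: (23.32+19.37)/2 × 1 = 21.345
  [5→5.25]: (19.37+18.41)/2 × 0.25 = 4.7225
  [5.25→6.75]: (18.41+13.27)/2 × 1.5 = 23.76
  Sum = 128.9075 mcg/mL·hr
Tail: C_last/k_e = 13.27/0.244 = 54.385
AUC_0→∞ (oral tablet) = 128.9075 + 54.385 = 183.2925 mcg/mL·hr
F = (AUC_ev/D_ev)/(AUC_iv/D_iv) = (183.2925/20)/(395/20) = 9.164625/19.75 = 0.4640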